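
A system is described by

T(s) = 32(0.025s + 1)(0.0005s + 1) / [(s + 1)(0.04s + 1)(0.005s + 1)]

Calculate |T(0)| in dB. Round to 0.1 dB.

T(0) = 32 · 1 / 1 = 32
20 log₁₀(32) ≈ 30.10 dB

30.1 dB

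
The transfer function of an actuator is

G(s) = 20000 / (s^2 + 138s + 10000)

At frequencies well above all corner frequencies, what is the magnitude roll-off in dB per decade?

Each pole contributes −20 dB/decade at high frequency; each zero contributes +20 dB/decade.
Net: 0 zero(s) − 2 pole(s) → -40 dB/decade.

-40 dB/decade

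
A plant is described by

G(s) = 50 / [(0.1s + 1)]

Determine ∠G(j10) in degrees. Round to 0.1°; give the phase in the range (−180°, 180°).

-45.0°

At ω = 10 rad/s:
pole (1 + j10·0.1) = 1 + j1 → |·| ≈ 1.4142, ∠ ≈ 45.00°
∠G = (0°) − (45.00°) = -45.00°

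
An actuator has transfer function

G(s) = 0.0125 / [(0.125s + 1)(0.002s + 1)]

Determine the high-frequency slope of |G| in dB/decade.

Each pole contributes −20 dB/decade at high frequency; each zero contributes +20 dB/decade.
Net: 0 zero(s) − 2 pole(s) → -40 dB/decade.

-40 dB/decade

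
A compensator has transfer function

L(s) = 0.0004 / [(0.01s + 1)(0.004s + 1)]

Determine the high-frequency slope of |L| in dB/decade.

-40 dB/decade

Each pole contributes −20 dB/decade at high frequency; each zero contributes +20 dB/decade.
Net: 0 zero(s) − 2 pole(s) → -40 dB/decade.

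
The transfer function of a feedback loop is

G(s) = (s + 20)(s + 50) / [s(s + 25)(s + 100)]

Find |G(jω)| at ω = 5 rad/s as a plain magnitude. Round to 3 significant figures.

0.0812

At s = jω = j5:
zero (s+20): 20 + j5 → |·| = √(20²+5²) = √425 ≈ 20.616, ∠ = arctan(5/20) ≈ 14.04°
zero (s+50): 50 + j5 → |·| = √(50²+5²) = √2525 ≈ 50.249, ∠ = arctan(5/50) ≈ 5.71°
pole (s+25): 25 + j5 → |·| = √(25²+5²) = √650 ≈ 25.495, ∠ = arctan(5/25) ≈ 11.31°
pole (s+100): 100 + j5 → |·| = √(100²+5²) = √10025 ≈ 100.12, ∠ = arctan(5/100) ≈ 2.86°
pole at origin: |s| = 5, ∠ = 90.00° (in denominator)
|G| = 1 · 1035.9 / 12763 ≈ 0.081164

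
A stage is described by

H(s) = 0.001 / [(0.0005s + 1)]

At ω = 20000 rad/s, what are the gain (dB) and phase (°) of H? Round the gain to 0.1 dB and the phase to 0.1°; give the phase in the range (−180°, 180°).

At ω = 20000 rad/s:
pole (1 + j20000·0.0005) = 1 + j10 → |·| ≈ 10.05, ∠ ≈ 84.29°
|H| = 0.001 · 1 / (10.05) ≈ 9.9502e-05
Gain = 20 log₁₀(9.9502e-05) ≈ -80.04 dB
∠H = (0°) − (84.29°) = -84.29°

-80.0 dB, -84.3°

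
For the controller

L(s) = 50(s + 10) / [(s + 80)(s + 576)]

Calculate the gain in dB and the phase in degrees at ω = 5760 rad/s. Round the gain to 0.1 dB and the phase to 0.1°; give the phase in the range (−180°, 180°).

-41.3 dB, -83.6°

At s = jω = j5760:
zero (s+10): 10 + j5760 → |·| = √(10²+5760²) = √33177700 ≈ 5760, ∠ = arctan(5760/10) ≈ 89.90°
pole (s+80): 80 + j5760 → |·| = √(80²+5760²) = √33184000 ≈ 5760.6, ∠ = arctan(5760/80) ≈ 89.20°
pole (s+576): 576 + j5760 → |·| = √(576²+5760²) = √33509376 ≈ 5788.7, ∠ = arctan(5760/576) ≈ 84.29°
|L| = 50 · 5760 / 3.3346e+07 ≈ 0.0086367
Gain = 20 log₁₀(0.0086367) ≈ -41.27 dB
∠L = 89.90° − 173.49° = -83.59°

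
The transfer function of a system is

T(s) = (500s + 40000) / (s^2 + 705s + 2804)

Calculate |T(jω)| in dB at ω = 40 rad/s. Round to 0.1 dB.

4.0 dB

Substitute s = j40:
Numerator: 500(j40) + 40000 = 40000 + j20000
Denominator: (j40)^2 + 705(j40) + 2804 = 1204 + j28200
|N| = √(40000² + 20000²) ≈ 44721, ∠N ≈ 26.57°
|D| = √(1204² + 28200²) ≈ 28226, ∠D ≈ 87.56°
|T| = 44721 / 28226 ≈ 1.5844
Gain = 20 log₁₀(1.5844) ≈ 4.00 dB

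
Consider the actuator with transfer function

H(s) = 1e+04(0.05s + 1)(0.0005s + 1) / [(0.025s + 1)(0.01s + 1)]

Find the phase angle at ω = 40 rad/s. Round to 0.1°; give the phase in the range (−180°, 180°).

-2.2°

At ω = 40 rad/s:
zero (1 + j40·0.05) = 1 + j2 → |·| ≈ 2.2361, ∠ ≈ 63.43°
zero (1 + j40·0.0005) = 1 + j0.02 → |·| ≈ 1.0002, ∠ ≈ 1.15°
pole (1 + j40·0.025) = 1 + j1 → |·| ≈ 1.4142, ∠ ≈ 45.00°
pole (1 + j40·0.01) = 1 + j0.4 → |·| ≈ 1.077, ∠ ≈ 21.80°
∠H = (63.43° + 1.15°) − (45.00° + 21.80°) = -2.22°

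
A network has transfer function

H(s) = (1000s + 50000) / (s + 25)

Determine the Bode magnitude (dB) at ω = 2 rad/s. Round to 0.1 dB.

66.0 dB

Substitute s = j2:
Numerator: 1000(j2) + 50000 = 50000 + j2000
Denominator: (j2) + 25 = 25 + j2
|N| = √(50000² + 2000²) ≈ 50040, ∠N ≈ 2.29°
|D| = √(25² + 2²) ≈ 25.08, ∠D ≈ 4.57°
|H| = 50040 / 25.08 ≈ 1995.2
Gain = 20 log₁₀(1995.2) ≈ 66.00 dB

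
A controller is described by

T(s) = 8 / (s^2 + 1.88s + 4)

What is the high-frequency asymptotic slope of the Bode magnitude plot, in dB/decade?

-40 dB/decade

Each pole contributes −20 dB/decade at high frequency; each zero contributes +20 dB/decade.
Net: 0 zero(s) − 2 pole(s) → -40 dB/decade.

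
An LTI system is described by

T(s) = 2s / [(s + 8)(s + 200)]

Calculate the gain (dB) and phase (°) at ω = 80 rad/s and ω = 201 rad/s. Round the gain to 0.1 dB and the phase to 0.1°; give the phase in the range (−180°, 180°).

At s = jω = j80:
zero at origin: s = j80 → |·| = 80, ∠ = 90.00°
pole (s+8): 8 + j80 → |·| = √(8²+80²) = √6464 ≈ 80.399, ∠ = arctan(80/8) ≈ 84.29°
pole (s+200): 200 + j80 → |·| = √(200²+80²) = √46400 ≈ 215.41, ∠ = arctan(80/200) ≈ 21.80°
|T| = 2 · 80 / 17319 ≈ 0.0092384
Gain = 20 log₁₀(0.0092384) ≈ -40.69 dB
∠T = 90.00° − 106.09° = -16.09°

At s = jω = j201:
zero at origin: s = j201 → |·| = 201, ∠ = 90.00°
pole (s+8): 8 + j201 → |·| = √(8²+201²) = √40465 ≈ 201.16, ∠ = arctan(201/8) ≈ 87.72°
pole (s+200): 200 + j201 → |·| = √(200²+201²) = √80401 ≈ 283.55, ∠ = arctan(201/200) ≈ 45.14°
|T| = 2 · 201 / 57039 ≈ 0.0070478
Gain = 20 log₁₀(0.0070478) ≈ -43.04 dB
∠T = 90.00° − 132.86° = -42.86°

ω = 80: -40.7 dB, -16.1°; ω = 201: -43.0 dB, -42.9°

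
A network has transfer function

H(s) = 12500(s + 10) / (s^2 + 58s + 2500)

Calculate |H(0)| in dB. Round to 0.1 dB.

H(0) = 12500·10 / 2500 = 50
20 log₁₀(50) ≈ 33.98 dB

34.0 dB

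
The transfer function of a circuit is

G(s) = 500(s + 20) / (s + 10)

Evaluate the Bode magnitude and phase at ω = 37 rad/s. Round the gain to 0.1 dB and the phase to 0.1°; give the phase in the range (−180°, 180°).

At s = jω = j37:
zero (s+20): 20 + j37 → |·| = √(20²+37²) = √1769 ≈ 42.059, ∠ = arctan(37/20) ≈ 61.61°
pole (s+10): 10 + j37 → |·| = √(10²+37²) = √1469 ≈ 38.328, ∠ = arctan(37/10) ≈ 74.88°
|G| = 500 · 42.059 / 38.328 ≈ 548.67
Gain = 20 log₁₀(548.67) ≈ 54.79 dB
∠G = 61.61° − 74.88° = -13.27°

54.8 dB, -13.3°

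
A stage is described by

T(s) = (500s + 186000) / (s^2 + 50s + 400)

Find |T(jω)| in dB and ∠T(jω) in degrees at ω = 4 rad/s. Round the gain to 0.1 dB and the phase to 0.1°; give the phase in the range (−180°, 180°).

52.7 dB, -26.9°

Substitute s = j4:
Numerator: 500(j4) + 186000 = 186000 + j2000
Denominator: (j4)^2 + 50(j4) + 400 = 384 + j200
|N| = √(186000² + 2000²) ≈ 1.8601e+05, ∠N ≈ 0.62°
|D| = √(384² + 200²) ≈ 432.96, ∠D ≈ 27.51°
|T| = 1.8601e+05 / 432.96 ≈ 429.62
Gain = 20 log₁₀(429.62) ≈ 52.66 dB
∠T = 0.62° − 27.51° = -26.89°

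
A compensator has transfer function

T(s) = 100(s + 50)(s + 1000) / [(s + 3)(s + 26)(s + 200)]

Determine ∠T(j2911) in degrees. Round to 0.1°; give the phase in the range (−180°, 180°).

At s = jω = j2911:
zero (s+50): 50 + j2911 → |·| = √(50²+2911²) = √8476421 ≈ 2911.4, ∠ = arctan(2911/50) ≈ 89.02°
zero (s+1000): 1000 + j2911 → |·| = √(1000²+2911²) = √9473921 ≈ 3078, ∠ = arctan(2911/1000) ≈ 71.04°
pole (s+3): 3 + j2911 → |·| = √(3²+2911²) = √8473930 ≈ 2911, ∠ = arctan(2911/3) ≈ 89.94°
pole (s+26): 26 + j2911 → |·| = √(26²+2911²) = √8474597 ≈ 2911.1, ∠ = arctan(2911/26) ≈ 89.49°
pole (s+200): 200 + j2911 → |·| = √(200²+2911²) = √8513921 ≈ 2917.9, ∠ = arctan(2911/200) ≈ 86.07°
∠T = 160.06° − 265.50° = -105.44°

-105.4°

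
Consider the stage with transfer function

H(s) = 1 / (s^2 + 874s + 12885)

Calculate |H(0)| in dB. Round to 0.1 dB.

H(0) = 1 / 12885 ≈ 7.761e-05
20 log₁₀(7.761e-05) ≈ -82.20 dB

-82.2 dB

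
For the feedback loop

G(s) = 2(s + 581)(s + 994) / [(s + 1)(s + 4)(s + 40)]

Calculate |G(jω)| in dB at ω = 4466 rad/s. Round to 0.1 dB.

At s = jω = j4466:
zero (s+581): 581 + j4466 → |·| = √(581²+4466²) = √20282717 ≈ 4503.6, ∠ = arctan(4466/581) ≈ 82.59°
zero (s+994): 994 + j4466 → |·| = √(994²+4466²) = √20933192 ≈ 4575.3, ∠ = arctan(4466/994) ≈ 77.45°
pole (s+1): 1 + j4466 → |·| = √(1²+4466²) = √19945157 ≈ 4466, ∠ = arctan(4466/1) ≈ 89.99°
pole (s+4): 4 + j4466 → |·| = √(4²+4466²) = √19945172 ≈ 4466, ∠ = arctan(4466/4) ≈ 89.95°
pole (s+40): 40 + j4466 → |·| = √(40²+4466²) = √19946756 ≈ 4466.2, ∠ = arctan(4466/40) ≈ 89.49°
|G| = 2 · 2.0605e+07 / 8.9079e+10 ≈ 0.00046262
Gain = 20 log₁₀(0.00046262) ≈ -66.70 dB

-66.7 dB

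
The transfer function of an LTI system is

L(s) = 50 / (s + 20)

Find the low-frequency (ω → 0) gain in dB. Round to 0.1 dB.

L(0) = 50 / 20 = 2.5
20 log₁₀(2.5) ≈ 7.96 dB

8.0 dB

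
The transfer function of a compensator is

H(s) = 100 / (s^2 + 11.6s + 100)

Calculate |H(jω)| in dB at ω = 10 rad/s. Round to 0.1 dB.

-1.3 dB

At s = jω = j10:
quadratic: (j10)² + 11.6·j10 + 100 = 0 + j116 → |·| ≈ 116, ∠ ≈ 90.00°
|H| = 100 / 116 ≈ 0.86207
Gain = 20 log₁₀(0.86207) ≈ -1.29 dB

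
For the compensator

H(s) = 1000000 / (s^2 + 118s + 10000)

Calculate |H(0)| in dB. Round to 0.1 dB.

H(0) = 1000000 / 10000 = 100
20 log₁₀(100) ≈ 40.00 dB

40.0 dB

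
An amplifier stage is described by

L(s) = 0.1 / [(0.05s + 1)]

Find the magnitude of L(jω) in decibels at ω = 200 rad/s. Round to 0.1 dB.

At ω = 200 rad/s:
pole (1 + j200·0.05) = 1 + j10 → |·| ≈ 10.05, ∠ ≈ 84.29°
|L| = 0.1 · 1 / (10.05) ≈ 0.0099502
Gain = 20 log₁₀(0.0099502) ≈ -40.04 dB

-40.0 dB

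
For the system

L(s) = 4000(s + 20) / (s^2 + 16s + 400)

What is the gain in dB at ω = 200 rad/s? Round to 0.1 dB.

26.1 dB

At s = jω = j200:
zero (s+20): 20 + j200 → |·| = √(20²+200²) = √40400 ≈ 201, ∠ = arctan(200/20) ≈ 84.29°
quadratic: (j200)² + 16·j200 + 400 = -39600 + j3200 → |·| ≈ 39729, ∠ ≈ 175.38°
|L| = 4000 · 201 / 39729 ≈ 20.237
Gain = 20 log₁₀(20.237) ≈ 26.12 dB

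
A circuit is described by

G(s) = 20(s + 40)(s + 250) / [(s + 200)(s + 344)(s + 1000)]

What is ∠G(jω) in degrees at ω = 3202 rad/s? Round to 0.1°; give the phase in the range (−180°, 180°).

At s = jω = j3202:
zero (s+40): 40 + j3202 → |·| = √(40²+3202²) = √10254404 ≈ 3202.2, ∠ = arctan(3202/40) ≈ 89.28°
zero (s+250): 250 + j3202 → |·| = √(250²+3202²) = √10315304 ≈ 3211.7, ∠ = arctan(3202/250) ≈ 85.54°
pole (s+200): 200 + j3202 → |·| = √(200²+3202²) = √10292804 ≈ 3208.2, ∠ = arctan(3202/200) ≈ 86.43°
pole (s+344): 344 + j3202 → |·| = √(344²+3202²) = √10371140 ≈ 3220.4, ∠ = arctan(3202/344) ≈ 83.87°
pole (s+1000): 1000 + j3202 → |·| = √(1000²+3202²) = √11252804 ≈ 3354.5, ∠ = arctan(3202/1000) ≈ 72.66°
∠G = 174.82° − 242.96° = -68.14°

-68.1°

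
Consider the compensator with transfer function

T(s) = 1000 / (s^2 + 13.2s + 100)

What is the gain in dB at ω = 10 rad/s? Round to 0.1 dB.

17.6 dB

At s = jω = j10:
quadratic: (j10)² + 13.2·j10 + 100 = 0 + j132 → |·| ≈ 132, ∠ ≈ 90.00°
|T| = 1000 / 132 ≈ 7.5758
Gain = 20 log₁₀(7.5758) ≈ 17.59 dB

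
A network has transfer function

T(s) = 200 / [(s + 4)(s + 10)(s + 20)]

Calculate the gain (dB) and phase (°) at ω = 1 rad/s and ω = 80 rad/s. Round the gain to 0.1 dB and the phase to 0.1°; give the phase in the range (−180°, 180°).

ω = 1: -12.4 dB, -22.6°; ω = 80: -68.5 dB, 114.0°

At s = jω = j1:
pole (s+4): 4 + j1 → |·| = √(4²+1²) = √17 ≈ 4.1231, ∠ = arctan(1/4) ≈ 14.04°
pole (s+10): 10 + j1 → |·| = √(10²+1²) = √101 ≈ 10.05, ∠ = arctan(1/10) ≈ 5.71°
pole (s+20): 20 + j1 → |·| = √(20²+1²) = √401 ≈ 20.025, ∠ = arctan(1/20) ≈ 2.86°
|T| = 200 / 829.78 ≈ 0.24103
Gain = 20 log₁₀(0.24103) ≈ -12.36 dB
∠T = 0.00° − 22.61° = -22.61°

At s = jω = j80:
pole (s+4): 4 + j80 → |·| = √(4²+80²) = √6416 ≈ 80.1, ∠ = arctan(80/4) ≈ 87.14°
pole (s+10): 10 + j80 → |·| = √(10²+80²) = √6500 ≈ 80.623, ∠ = arctan(80/10) ≈ 82.87°
pole (s+20): 20 + j80 → |·| = √(20²+80²) = √6800 ≈ 82.462, ∠ = arctan(80/20) ≈ 75.96°
|T| = 200 / 5.3253e+05 ≈ 0.00037557
Gain = 20 log₁₀(0.00037557) ≈ -68.51 dB
∠T = 0.00° − 245.97° = -245.97° ≡ 114.03° (principal value)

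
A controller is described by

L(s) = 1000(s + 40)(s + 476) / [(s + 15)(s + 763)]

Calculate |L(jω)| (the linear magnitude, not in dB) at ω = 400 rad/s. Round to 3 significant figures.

At s = jω = j400:
zero (s+40): 40 + j400 → |·| = √(40²+400²) = √161600 ≈ 402, ∠ = arctan(400/40) ≈ 84.29°
zero (s+476): 476 + j400 → |·| = √(476²+400²) = √386576 ≈ 621.75, ∠ = arctan(400/476) ≈ 40.04°
pole (s+15): 15 + j400 → |·| = √(15²+400²) = √160225 ≈ 400.28, ∠ = arctan(400/15) ≈ 87.85°
pole (s+763): 763 + j400 → |·| = √(763²+400²) = √742169 ≈ 861.49, ∠ = arctan(400/763) ≈ 27.67°
|L| = 1000 · 2.4994e+05 / 3.4484e+05 ≈ 724.8

725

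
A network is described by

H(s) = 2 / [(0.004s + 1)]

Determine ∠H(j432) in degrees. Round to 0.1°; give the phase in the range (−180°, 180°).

At ω = 432 rad/s:
pole (1 + j432·0.004) = 1 + j1.728 → |·| ≈ 1.9965, ∠ ≈ 59.94°
∠H = (0°) − (59.94°) = -59.94°

-59.9°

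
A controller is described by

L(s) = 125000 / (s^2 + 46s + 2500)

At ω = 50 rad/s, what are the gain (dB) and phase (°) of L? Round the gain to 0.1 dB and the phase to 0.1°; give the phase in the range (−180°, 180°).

At s = jω = j50:
quadratic: (j50)² + 46·j50 + 2500 = 0 + j2300 → |·| ≈ 2300, ∠ ≈ 90.00°
|L| = 125000 / 2300 ≈ 54.348
Gain = 20 log₁₀(54.348) ≈ 34.70 dB
∠L = 0.00° − 90.00° = -90.00°

34.7 dB, -90.0°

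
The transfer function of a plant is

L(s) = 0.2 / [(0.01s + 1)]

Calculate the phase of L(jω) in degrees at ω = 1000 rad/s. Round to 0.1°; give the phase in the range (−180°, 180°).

At ω = 1000 rad/s:
pole (1 + j1000·0.01) = 1 + j10 → |·| ≈ 10.05, ∠ ≈ 84.29°
∠L = (0°) − (84.29°) = -84.29°

-84.3°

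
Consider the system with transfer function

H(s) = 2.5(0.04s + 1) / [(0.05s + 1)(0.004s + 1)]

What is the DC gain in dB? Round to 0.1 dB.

H(0) = 2.5 · 1 / 1 = 2.5
20 log₁₀(2.5) ≈ 7.96 dB

8.0 dB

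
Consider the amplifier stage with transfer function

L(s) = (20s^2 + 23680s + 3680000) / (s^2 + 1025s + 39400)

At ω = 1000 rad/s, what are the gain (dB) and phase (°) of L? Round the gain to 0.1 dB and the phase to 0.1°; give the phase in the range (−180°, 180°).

Substitute s = j1000:
Numerator: 20(j1000)^2 + 23680(j1000) + 3680000 = -16320000 + j23680000
Denominator: (j1000)^2 + 1025(j1000) + 39400 = -960600 + j1025000
|N| = √(16320000² + 23680000²) ≈ 2.8759e+07, ∠N ≈ 124.57°
|D| = √(960600² + 1025000²) ≈ 1.4048e+06, ∠D ≈ 133.14°
|L| = 2.8759e+07 / 1.4048e+06 ≈ 20.472
Gain = 20 log₁₀(20.472) ≈ 26.22 dB
∠L = 124.57° − 133.14° = -8.57°

26.2 dB, -8.6°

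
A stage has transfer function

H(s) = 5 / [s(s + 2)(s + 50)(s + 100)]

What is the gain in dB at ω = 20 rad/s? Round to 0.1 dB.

At s = jω = j20:
pole (s+2): 2 + j20 → |·| = √(2²+20²) = √404 ≈ 20.1, ∠ = arctan(20/2) ≈ 84.29°
pole (s+50): 50 + j20 → |·| = √(50²+20²) = √2900 ≈ 53.852, ∠ = arctan(20/50) ≈ 21.80°
pole (s+100): 100 + j20 → |·| = √(100²+20²) = √10400 ≈ 101.98, ∠ = arctan(20/100) ≈ 11.31°
pole at origin: |s| = 20, ∠ = 90.00° (in denominator)
|H| = 5 / 2.2077e+06 ≈ 2.2648e-06
Gain = 20 log₁₀(2.2648e-06) ≈ -112.90 dB

-112.9 dB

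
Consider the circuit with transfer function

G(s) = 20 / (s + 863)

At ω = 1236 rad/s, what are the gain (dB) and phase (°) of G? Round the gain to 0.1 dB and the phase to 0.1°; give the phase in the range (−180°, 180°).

-37.5 dB, -55.1°

At s = jω = j1236:
pole (s+863): 863 + j1236 → |·| = √(863²+1236²) = √2272465 ≈ 1507.5, ∠ = arctan(1236/863) ≈ 55.08°
|G| = 20 / 1507.5 ≈ 0.013267
Gain = 20 log₁₀(0.013267) ≈ -37.54 dB
∠G = 0.00° − 55.08° = -55.08°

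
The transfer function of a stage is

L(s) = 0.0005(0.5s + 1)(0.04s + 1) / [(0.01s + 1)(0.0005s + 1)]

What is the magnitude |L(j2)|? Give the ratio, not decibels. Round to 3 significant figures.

0.000709

At ω = 2 rad/s:
zero (1 + j2·0.5) = 1 + j1 → |·| ≈ 1.4142, ∠ ≈ 45.00°
zero (1 + j2·0.04) = 1 + j0.08 → |·| ≈ 1.0032, ∠ ≈ 4.57°
pole (1 + j2·0.01) = 1 + j0.02 → |·| ≈ 1.0002, ∠ ≈ 1.15°
pole (1 + j2·0.0005) = 1 + j0.001 → |·| ≈ 1, ∠ ≈ 0.06°
|L| = 0.0005 · 1.4142 · 1.0032 / (1.0002 · 1) ≈ 0.00070922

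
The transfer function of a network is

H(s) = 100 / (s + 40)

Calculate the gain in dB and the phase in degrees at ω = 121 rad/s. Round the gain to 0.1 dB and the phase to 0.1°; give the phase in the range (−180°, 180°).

Substitute s = j121:
Numerator: 100 = 100 + j0
Denominator: (j121) + 40 = 40 + j121
|N| = √(100² + 0²) ≈ 100, ∠N ≈ 0.00°
|D| = √(40² + 121²) ≈ 127.44, ∠D ≈ 71.71°
|H| = 100 / 127.44 ≈ 0.78468
Gain = 20 log₁₀(0.78468) ≈ -2.11 dB
∠H = 0.00° − 71.71° = -71.71°

-2.1 dB, -71.7°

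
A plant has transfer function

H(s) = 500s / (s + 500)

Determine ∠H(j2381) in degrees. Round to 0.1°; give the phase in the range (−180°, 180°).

11.9°

At s = jω = j2381:
zero at origin: s = j2381 → |·| = 2381, ∠ = 90.00°
pole (s+500): 500 + j2381 → |·| = √(500²+2381²) = √5919161 ≈ 2432.9, ∠ = arctan(2381/500) ≈ 78.14°
∠H = 90.00° − 78.14° = 11.86°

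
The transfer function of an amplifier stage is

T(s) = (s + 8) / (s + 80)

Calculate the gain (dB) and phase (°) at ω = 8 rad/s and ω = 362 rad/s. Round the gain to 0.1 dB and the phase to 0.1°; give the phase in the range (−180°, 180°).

Substitute s = j8:
Numerator: (j8) + 8 = 8 + j8
Denominator: (j8) + 80 = 80 + j8
|N| = √(8² + 8²) ≈ 11.314, ∠N ≈ 45.00°
|D| = √(80² + 8²) ≈ 80.399, ∠D ≈ 5.71°
|T| = 11.314 / 80.399 ≈ 0.14072
Gain = 20 log₁₀(0.14072) ≈ -17.03 dB
∠T = 45.00° − 5.71° = 39.29°

Substitute s = j362:
Numerator: (j362) + 8 = 8 + j362
Denominator: (j362) + 80 = 80 + j362
|N| = √(8² + 362²) ≈ 362.09, ∠N ≈ 88.73°
|D| = √(80² + 362²) ≈ 370.73, ∠D ≈ 77.54°
|T| = 362.09 / 370.73 ≈ 0.97669
Gain = 20 log₁₀(0.97669) ≈ -0.20 dB
∠T = 88.73° − 77.54° = 11.19°

ω = 8: -17.0 dB, 39.3°; ω = 362: -0.2 dB, 11.2°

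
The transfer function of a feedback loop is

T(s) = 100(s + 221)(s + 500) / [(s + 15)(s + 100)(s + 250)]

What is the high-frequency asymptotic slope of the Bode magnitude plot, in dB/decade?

-20 dB/decade

Each pole contributes −20 dB/decade at high frequency; each zero contributes +20 dB/decade.
Net: 2 zero(s) − 3 pole(s) → -20 dB/decade.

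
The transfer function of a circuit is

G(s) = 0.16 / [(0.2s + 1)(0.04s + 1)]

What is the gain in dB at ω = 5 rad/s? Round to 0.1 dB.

-19.1 dB

At ω = 5 rad/s:
pole (1 + j5·0.2) = 1 + j1 → |·| ≈ 1.4142, ∠ ≈ 45.00°
pole (1 + j5·0.04) = 1 + j0.2 → |·| ≈ 1.0198, ∠ ≈ 11.31°
|G| = 0.16 · 1 / (1.4142 · 1.0198) ≈ 0.11094
Gain = 20 log₁₀(0.11094) ≈ -19.10 dB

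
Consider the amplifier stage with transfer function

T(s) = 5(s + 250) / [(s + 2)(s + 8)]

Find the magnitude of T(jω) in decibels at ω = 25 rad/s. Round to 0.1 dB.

5.6 dB

At s = jω = j25:
zero (s+250): 250 + j25 → |·| = √(250²+25²) = √63125 ≈ 251.25, ∠ = arctan(25/250) ≈ 5.71°
pole (s+2): 2 + j25 → |·| = √(2²+25²) = √629 ≈ 25.08, ∠ = arctan(25/2) ≈ 85.43°
pole (s+8): 8 + j25 → |·| = √(8²+25²) = √689 ≈ 26.249, ∠ = arctan(25/8) ≈ 72.26°
|T| = 5 · 251.25 / 658.32 ≈ 1.9083
Gain = 20 log₁₀(1.9083) ≈ 5.61 dB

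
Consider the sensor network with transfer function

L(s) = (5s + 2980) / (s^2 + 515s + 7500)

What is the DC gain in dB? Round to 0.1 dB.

-8.0 dB

L(0) = 2980 / 7500 ≈ 0.39733
20 log₁₀(0.39733) ≈ -8.02 dB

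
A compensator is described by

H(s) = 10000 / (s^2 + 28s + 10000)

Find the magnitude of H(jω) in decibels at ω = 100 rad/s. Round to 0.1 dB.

At s = jω = j100:
quadratic: (j100)² + 28·j100 + 10000 = 0 + j2800 → |·| ≈ 2800, ∠ ≈ 90.00°
|H| = 10000 / 2800 ≈ 3.5714
Gain = 20 log₁₀(3.5714) ≈ 11.06 dB

11.1 dB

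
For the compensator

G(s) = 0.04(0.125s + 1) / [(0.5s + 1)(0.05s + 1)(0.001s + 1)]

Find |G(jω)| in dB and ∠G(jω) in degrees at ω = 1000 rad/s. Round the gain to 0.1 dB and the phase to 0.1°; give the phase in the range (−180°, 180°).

-77.0 dB, -134.2°

At ω = 1000 rad/s:
zero (1 + j1000·0.125) = 1 + j125 → |·| ≈ 125, ∠ ≈ 89.54°
pole (1 + j1000·0.5) = 1 + j500 → |·| ≈ 500, ∠ ≈ 89.89°
pole (1 + j1000·0.05) = 1 + j50 → |·| ≈ 50.01, ∠ ≈ 88.85°
pole (1 + j1000·0.001) = 1 + j1 → |·| ≈ 1.4142, ∠ ≈ 45.00°
|G| = 0.04 · 125 / (500 · 50.01 · 1.4142) ≈ 0.00014139
Gain = 20 log₁₀(0.00014139) ≈ -76.99 dB
∠G = (89.54°) − (89.89° + 88.85° + 45.00°) = -134.20°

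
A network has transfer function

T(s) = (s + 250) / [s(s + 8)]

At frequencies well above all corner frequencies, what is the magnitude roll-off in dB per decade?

-20 dB/decade

Each pole contributes −20 dB/decade at high frequency; each zero contributes +20 dB/decade.
Net: 1 zero(s) − 2 pole(s) → -20 dB/decade.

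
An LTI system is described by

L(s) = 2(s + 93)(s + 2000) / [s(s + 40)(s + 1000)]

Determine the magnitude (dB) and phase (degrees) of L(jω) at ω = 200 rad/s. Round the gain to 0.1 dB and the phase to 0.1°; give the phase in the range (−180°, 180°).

At s = jω = j200:
zero (s+93): 93 + j200 → |·| = √(93²+200²) = √48649 ≈ 220.57, ∠ = arctan(200/93) ≈ 65.06°
zero (s+2000): 2000 + j200 → |·| = √(2000²+200²) = √4040000 ≈ 2010, ∠ = arctan(200/2000) ≈ 5.71°
pole (s+40): 40 + j200 → |·| = √(40²+200²) = √41600 ≈ 203.96, ∠ = arctan(200/40) ≈ 78.69°
pole (s+1000): 1000 + j200 → |·| = √(1000²+200²) = √1040000 ≈ 1019.8, ∠ = arctan(200/1000) ≈ 11.31°
pole at origin: |s| = 200, ∠ = 90.00° (in denominator)
|L| = 2 · 4.4335e+05 / 4.16e+07 ≈ 0.021315
Gain = 20 log₁₀(0.021315) ≈ -33.43 dB
∠L = 70.77° − 180.00° = -109.23°

-33.4 dB, -109.2°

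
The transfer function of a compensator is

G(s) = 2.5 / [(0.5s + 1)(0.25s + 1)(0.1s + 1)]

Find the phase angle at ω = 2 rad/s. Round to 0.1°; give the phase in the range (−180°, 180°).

-82.9°

At ω = 2 rad/s:
pole (1 + j2·0.5) = 1 + j1 → |·| ≈ 1.4142, ∠ ≈ 45.00°
pole (1 + j2·0.25) = 1 + j0.5 → |·| ≈ 1.118, ∠ ≈ 26.57°
pole (1 + j2·0.1) = 1 + j0.2 → |·| ≈ 1.0198, ∠ ≈ 11.31°
∠G = (0°) − (45.00° + 26.57° + 11.31°) = -82.88°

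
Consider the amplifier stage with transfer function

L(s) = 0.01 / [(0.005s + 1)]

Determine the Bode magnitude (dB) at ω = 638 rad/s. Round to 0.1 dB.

At ω = 638 rad/s:
pole (1 + j638·0.005) = 1 + j3.19 → |·| ≈ 3.3431, ∠ ≈ 72.59°
|L| = 0.01 · 1 / (3.3431) ≈ 0.0029912
Gain = 20 log₁₀(0.0029912) ≈ -50.48 dB

-50.5 dB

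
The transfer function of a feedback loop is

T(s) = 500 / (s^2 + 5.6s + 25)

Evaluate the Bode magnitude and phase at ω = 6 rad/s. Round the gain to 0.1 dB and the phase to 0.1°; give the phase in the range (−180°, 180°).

At s = jω = j6:
quadratic: (j6)² + 5.6·j6 + 25 = -11 + j33.6 → |·| ≈ 35.355, ∠ ≈ 108.13°
|T| = 500 / 35.355 ≈ 14.142
Gain = 20 log₁₀(14.142) ≈ 23.01 dB
∠T = 0.00° − 108.13° = -108.13°

23.0 dB, -108.1°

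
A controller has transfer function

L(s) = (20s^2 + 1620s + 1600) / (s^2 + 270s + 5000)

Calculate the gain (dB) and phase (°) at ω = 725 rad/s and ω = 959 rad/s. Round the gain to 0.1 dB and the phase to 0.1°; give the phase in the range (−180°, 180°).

ω = 725: 25.6 dB, 14.2°; ω = 959: 25.8 dB, 11.0°

Substitute s = j725:
Numerator: 20(j725)^2 + 1620(j725) + 1600 = -10510900 + j1174500
Denominator: (j725)^2 + 270(j725) + 5000 = -520625 + j195750
|N| = √(10510900² + 1174500²) ≈ 1.0576e+07, ∠N ≈ 173.62°
|D| = √(520625² + 195750²) ≈ 5.5621e+05, ∠D ≈ 159.39°
|L| = 1.0576e+07 / 5.5621e+05 ≈ 19.014
Gain = 20 log₁₀(19.014) ≈ 25.58 dB
∠L = 173.62° − 159.39° = 14.23°

Substitute s = j959:
Numerator: 20(j959)^2 + 1620(j959) + 1600 = -18392020 + j1553580
Denominator: (j959)^2 + 270(j959) + 5000 = -914681 + j258930
|N| = √(18392020² + 1553580²) ≈ 1.8458e+07, ∠N ≈ 175.17°
|D| = √(914681² + 258930²) ≈ 9.5062e+05, ∠D ≈ 164.19°
|L| = 1.8458e+07 / 9.5062e+05 ≈ 19.417
Gain = 20 log₁₀(19.417) ≈ 25.76 dB
∠L = 175.17° − 164.19° = 10.98°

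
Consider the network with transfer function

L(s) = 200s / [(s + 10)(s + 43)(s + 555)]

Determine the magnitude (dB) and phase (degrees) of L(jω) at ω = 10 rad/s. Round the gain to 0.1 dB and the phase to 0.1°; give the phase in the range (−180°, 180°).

At s = jω = j10:
zero at origin: s = j10 → |·| = 10, ∠ = 90.00°
pole (s+10): 10 + j10 → |·| = √(10²+10²) = √200 ≈ 14.142, ∠ = arctan(10/10) ≈ 45.00°
pole (s+43): 43 + j10 → |·| = √(43²+10²) = √1949 ≈ 44.147, ∠ = arctan(10/43) ≈ 13.09°
pole (s+555): 555 + j10 → |·| = √(555²+10²) = √308125 ≈ 555.09, ∠ = arctan(10/555) ≈ 1.03°
|L| = 200 · 10 / 3.4656e+05 ≈ 0.005771
Gain = 20 log₁₀(0.005771) ≈ -44.77 dB
∠L = 90.00° − 59.12° = 30.88°

-44.8 dB, 30.9°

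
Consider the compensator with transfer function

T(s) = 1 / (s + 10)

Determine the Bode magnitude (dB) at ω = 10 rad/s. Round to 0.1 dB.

-23.0 dB

At s = jω = j10:
pole (s+10): 10 + j10 → |·| = √(10²+10²) = √200 ≈ 14.142, ∠ = arctan(10/10) ≈ 45.00°
|T| = 1 / 14.142 ≈ 0.070711
Gain = 20 log₁₀(0.070711) ≈ -23.01 dB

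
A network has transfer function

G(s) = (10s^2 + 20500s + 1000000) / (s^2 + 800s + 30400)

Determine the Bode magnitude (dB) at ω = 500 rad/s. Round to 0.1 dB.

Substitute s = j500:
Numerator: 10(j500)^2 + 20500(j500) + 1000000 = -1500000 + j10250000
Denominator: (j500)^2 + 800(j500) + 30400 = -219600 + j400000
|N| = √(1500000² + 10250000²) ≈ 1.0359e+07, ∠N ≈ 98.33°
|D| = √(219600² + 400000²) ≈ 4.5632e+05, ∠D ≈ 118.77°
|G| = 1.0359e+07 / 4.5632e+05 ≈ 22.701
Gain = 20 log₁₀(22.701) ≈ 27.12 dB

27.1 dB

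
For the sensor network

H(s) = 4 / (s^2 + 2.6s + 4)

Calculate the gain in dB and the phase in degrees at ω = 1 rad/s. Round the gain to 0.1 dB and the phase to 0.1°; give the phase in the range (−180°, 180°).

At s = jω = j1:
quadratic: (j1)² + 2.6·j1 + 4 = 3 + j2.6 → |·| ≈ 3.9699, ∠ ≈ 40.91°
|H| = 4 / 3.9699 ≈ 1.0076
Gain = 20 log₁₀(1.0076) ≈ 0.07 dB
∠H = 0.00° − 40.91° = -40.91°

0.1 dB, -40.9°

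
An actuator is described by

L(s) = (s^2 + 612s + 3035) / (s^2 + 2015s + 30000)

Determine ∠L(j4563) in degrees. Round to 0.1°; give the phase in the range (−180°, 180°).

Substitute s = j4563:
Numerator: (j4563)^2 + 612(j4563) + 3035 = -20817934 + j2792556
Denominator: (j4563)^2 + 2015(j4563) + 30000 = -20790969 + j9194445
|N| = √(20817934² + 2792556²) ≈ 2.1004e+07, ∠N ≈ 172.36°
|D| = √(20790969² + 9194445²) ≈ 2.2733e+07, ∠D ≈ 156.14°
∠L = 172.36° − 156.14° = 16.22°

16.2°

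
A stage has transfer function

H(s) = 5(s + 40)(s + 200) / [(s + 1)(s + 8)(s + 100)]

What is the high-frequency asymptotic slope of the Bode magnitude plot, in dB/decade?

Each pole contributes −20 dB/decade at high frequency; each zero contributes +20 dB/decade.
Net: 2 zero(s) − 3 pole(s) → -20 dB/decade.

-20 dB/decade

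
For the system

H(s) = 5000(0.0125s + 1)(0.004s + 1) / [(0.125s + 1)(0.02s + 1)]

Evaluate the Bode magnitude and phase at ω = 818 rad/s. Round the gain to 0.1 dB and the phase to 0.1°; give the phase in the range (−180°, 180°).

40.4 dB, -18.5°

At ω = 818 rad/s:
zero (1 + j818·0.0125) = 1 + j10.225 → |·| ≈ 10.274, ∠ ≈ 84.41°
zero (1 + j818·0.004) = 1 + j3.272 → |·| ≈ 3.4214, ∠ ≈ 73.01°
pole (1 + j818·0.125) = 1 + j102.25 → |·| ≈ 102.25, ∠ ≈ 89.44°
pole (1 + j818·0.02) = 1 + j16.36 → |·| ≈ 16.391, ∠ ≈ 86.50°
|H| = 5000 · 10.274 · 3.4214 / (102.25 · 16.391) ≈ 104.87
Gain = 20 log₁₀(104.87) ≈ 40.41 dB
∠H = (84.41° + 73.01°) − (89.44° + 86.50°) = -18.52°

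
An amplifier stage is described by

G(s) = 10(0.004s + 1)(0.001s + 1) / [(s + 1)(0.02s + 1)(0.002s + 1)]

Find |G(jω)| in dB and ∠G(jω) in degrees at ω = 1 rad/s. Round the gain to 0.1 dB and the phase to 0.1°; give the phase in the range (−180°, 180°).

At ω = 1 rad/s:
zero (1 + j1·0.004) = 1 + j0.004 → |·| ≈ 1, ∠ ≈ 0.23°
zero (1 + j1·0.001) = 1 + j0.001 → |·| ≈ 1, ∠ ≈ 0.06°
pole (1 + j1·1) = 1 + j1 → |·| ≈ 1.4142, ∠ ≈ 45.00°
pole (1 + j1·0.02) = 1 + j0.02 → |·| ≈ 1.0002, ∠ ≈ 1.15°
pole (1 + j1·0.002) = 1 + j0.002 → |·| ≈ 1, ∠ ≈ 0.11°
|G| = 10 · 1 · 1 / (1.4142 · 1.0002 · 1) ≈ 7.0697
Gain = 20 log₁₀(7.0697) ≈ 16.99 dB
∠G = (0.23° + 0.06°) − (45.00° + 1.15° + 0.11°) = -45.97°

17.0 dB, -46.0°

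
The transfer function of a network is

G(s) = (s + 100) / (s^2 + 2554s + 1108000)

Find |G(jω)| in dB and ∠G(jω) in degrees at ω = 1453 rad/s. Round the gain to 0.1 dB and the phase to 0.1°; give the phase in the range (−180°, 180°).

Substitute s = j1453:
Numerator: (j1453) + 100 = 100 + j1453
Denominator: (j1453)^2 + 2554(j1453) + 1108000 = -1003209 + j3710962
|N| = √(100² + 1453²) ≈ 1456.4, ∠N ≈ 86.06°
|D| = √(1003209² + 3710962²) ≈ 3.8442e+06, ∠D ≈ 105.13°
|G| = 1456.4 / 3.8442e+06 ≈ 0.00037886
Gain = 20 log₁₀(0.00037886) ≈ -68.43 dB
∠G = 86.06° − 105.13° = -19.07°

-68.4 dB, -19.1°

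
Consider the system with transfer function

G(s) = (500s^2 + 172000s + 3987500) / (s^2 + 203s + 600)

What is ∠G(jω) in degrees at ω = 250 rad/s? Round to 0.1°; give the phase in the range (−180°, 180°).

Substitute s = j250:
Numerator: 500(j250)^2 + 172000(j250) + 3987500 = -27262500 + j43000000
Denominator: (j250)^2 + 203(j250) + 600 = -61900 + j50750
|N| = √(27262500² + 43000000²) ≈ 5.0914e+07, ∠N ≈ 122.38°
|D| = √(61900² + 50750²) ≈ 80045, ∠D ≈ 140.65°
∠G = 122.38° − 140.65° = -18.27°

-18.3°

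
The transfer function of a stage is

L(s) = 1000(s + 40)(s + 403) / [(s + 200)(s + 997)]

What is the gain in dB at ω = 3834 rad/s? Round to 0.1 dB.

59.8 dB

At s = jω = j3834:
zero (s+40): 40 + j3834 → |·| = √(40²+3834²) = √14701156 ≈ 3834.2, ∠ = arctan(3834/40) ≈ 89.40°
zero (s+403): 403 + j3834 → |·| = √(403²+3834²) = √14861965 ≈ 3855.1, ∠ = arctan(3834/403) ≈ 84.00°
pole (s+200): 200 + j3834 → |·| = √(200²+3834²) = √14739556 ≈ 3839.2, ∠ = arctan(3834/200) ≈ 87.01°
pole (s+997): 997 + j3834 → |·| = √(997²+3834²) = √15693565 ≈ 3961.5, ∠ = arctan(3834/997) ≈ 75.42°
|L| = 1000 · 1.4781e+07 / 1.5209e+07 ≈ 971.86
Gain = 20 log₁₀(971.86) ≈ 59.75 dB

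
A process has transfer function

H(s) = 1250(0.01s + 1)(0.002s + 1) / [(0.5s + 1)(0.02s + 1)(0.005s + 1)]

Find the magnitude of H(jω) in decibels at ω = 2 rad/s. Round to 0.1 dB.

58.9 dB

At ω = 2 rad/s:
zero (1 + j2·0.01) = 1 + j0.02 → |·| ≈ 1.0002, ∠ ≈ 1.15°
zero (1 + j2·0.002) = 1 + j0.004 → |·| ≈ 1, ∠ ≈ 0.23°
pole (1 + j2·0.5) = 1 + j1 → |·| ≈ 1.4142, ∠ ≈ 45.00°
pole (1 + j2·0.02) = 1 + j0.04 → |·| ≈ 1.0008, ∠ ≈ 2.29°
pole (1 + j2·0.005) = 1 + j0.01 → |·| ≈ 1, ∠ ≈ 0.57°
|H| = 1250 · 1.0002 · 1 / (1.4142 · 1.0008 · 1) ≈ 883.36
Gain = 20 log₁₀(883.36) ≈ 58.92 dB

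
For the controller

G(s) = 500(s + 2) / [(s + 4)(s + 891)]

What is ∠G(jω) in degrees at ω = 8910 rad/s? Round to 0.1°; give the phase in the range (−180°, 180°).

At s = jω = j8910:
zero (s+2): 2 + j8910 → |·| = √(2²+8910²) = √79388104 ≈ 8910, ∠ = arctan(8910/2) ≈ 89.99°
pole (s+4): 4 + j8910 → |·| = √(4²+8910²) = √79388116 ≈ 8910, ∠ = arctan(8910/4) ≈ 89.97°
pole (s+891): 891 + j8910 → |·| = √(891²+8910²) = √80181981 ≈ 8954.4, ∠ = arctan(8910/891) ≈ 84.29°
∠G = 89.99° − 174.26° = -84.27°

-84.3°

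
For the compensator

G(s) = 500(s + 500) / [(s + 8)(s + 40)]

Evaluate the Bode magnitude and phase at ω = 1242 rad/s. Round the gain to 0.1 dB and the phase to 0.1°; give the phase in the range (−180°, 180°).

-7.3 dB, -109.7°

At s = jω = j1242:
zero (s+500): 500 + j1242 → |·| = √(500²+1242²) = √1792564 ≈ 1338.9, ∠ = arctan(1242/500) ≈ 68.07°
pole (s+8): 8 + j1242 → |·| = √(8²+1242²) = √1542628 ≈ 1242, ∠ = arctan(1242/8) ≈ 89.63°
pole (s+40): 40 + j1242 → |·| = √(40²+1242²) = √1544164 ≈ 1242.6, ∠ = arctan(1242/40) ≈ 88.16°
|G| = 500 · 1338.9 / 1.5433e+06 ≈ 0.43378
Gain = 20 log₁₀(0.43378) ≈ -7.25 dB
∠G = 68.07° − 177.79° = -109.72°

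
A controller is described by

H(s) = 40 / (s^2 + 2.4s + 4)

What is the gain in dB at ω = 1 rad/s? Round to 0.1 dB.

At s = jω = j1:
quadratic: (j1)² + 2.4·j1 + 4 = 3 + j2.4 → |·| ≈ 3.8419, ∠ ≈ 38.66°
|H| = 40 / 3.8419 ≈ 10.412
Gain = 20 log₁₀(10.412) ≈ 20.35 dB

20.4 dB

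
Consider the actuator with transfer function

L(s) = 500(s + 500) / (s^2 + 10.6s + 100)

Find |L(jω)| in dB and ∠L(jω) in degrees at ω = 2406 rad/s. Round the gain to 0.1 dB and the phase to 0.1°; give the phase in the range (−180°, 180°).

At s = jω = j2406:
zero (s+500): 500 + j2406 → |·| = √(500²+2406²) = √6038836 ≈ 2457.4, ∠ = arctan(2406/500) ≈ 78.26°
quadratic: (j2406)² + 10.6·j2406 + 100 = -5788736 + j25503.6 → |·| ≈ 5.7888e+06, ∠ ≈ 179.75°
|L| = 500 · 2457.4 / 5.7888e+06 ≈ 0.21225
Gain = 20 log₁₀(0.21225) ≈ -13.46 dB
∠L = 78.26° − 179.75° = -101.49°

-13.5 dB, -101.5°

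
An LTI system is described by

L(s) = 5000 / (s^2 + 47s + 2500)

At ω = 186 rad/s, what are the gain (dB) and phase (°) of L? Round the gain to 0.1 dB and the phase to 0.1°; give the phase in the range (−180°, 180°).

-16.5 dB, -164.8°

At s = jω = j186:
quadratic: (j186)² + 47·j186 + 2500 = -32096 + j8742 → |·| ≈ 33265, ∠ ≈ 164.76°
|L| = 5000 / 33265 ≈ 0.15031
Gain = 20 log₁₀(0.15031) ≈ -16.46 dB
∠L = 0.00° − 164.76° = -164.76°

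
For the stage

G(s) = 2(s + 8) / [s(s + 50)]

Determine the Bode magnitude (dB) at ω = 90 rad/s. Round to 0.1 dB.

At s = jω = j90:
zero (s+8): 8 + j90 → |·| = √(8²+90²) = √8164 ≈ 90.355, ∠ = arctan(90/8) ≈ 84.92°
pole (s+50): 50 + j90 → |·| = √(50²+90²) = √10600 ≈ 102.96, ∠ = arctan(90/50) ≈ 60.95°
pole at origin: |s| = 90, ∠ = 90.00° (in denominator)
|G| = 2 · 90.355 / 9266.4 ≈ 0.019502
Gain = 20 log₁₀(0.019502) ≈ -34.20 dB

-34.2 dB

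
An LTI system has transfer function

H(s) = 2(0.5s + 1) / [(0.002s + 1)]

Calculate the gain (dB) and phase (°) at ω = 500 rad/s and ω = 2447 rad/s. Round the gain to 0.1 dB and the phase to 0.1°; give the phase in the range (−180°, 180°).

ω = 500: 51.0 dB, 44.8°; ω = 2447: 53.8 dB, 11.5°

At ω = 500 rad/s:
zero (1 + j500·0.5) = 1 + j250 → |·| ≈ 250, ∠ ≈ 89.77°
pole (1 + j500·0.002) = 1 + j1 → |·| ≈ 1.4142, ∠ ≈ 45.00°
|H| = 2 · 250 / (1.4142) ≈ 353.56
Gain = 20 log₁₀(353.56) ≈ 50.97 dB
∠H = (89.77°) − (45.00°) = 44.77°

At ω = 2447 rad/s:
zero (1 + j2447·0.5) = 1 + j1223.5 → |·| ≈ 1223.5, ∠ ≈ 89.95°
pole (1 + j2447·0.002) = 1 + j4.894 → |·| ≈ 4.9951, ∠ ≈ 78.45°
|H| = 2 · 1223.5 / (4.9951) ≈ 489.88
Gain = 20 log₁₀(489.88) ≈ 53.80 dB
∠H = (89.95°) − (78.45°) = 11.50°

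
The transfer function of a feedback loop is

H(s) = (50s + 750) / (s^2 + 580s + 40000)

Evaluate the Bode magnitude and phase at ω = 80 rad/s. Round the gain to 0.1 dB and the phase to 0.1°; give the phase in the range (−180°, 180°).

Substitute s = j80:
Numerator: 50(j80) + 750 = 750 + j4000
Denominator: (j80)^2 + 580(j80) + 40000 = 33600 + j46400
|N| = √(750² + 4000²) ≈ 4069.7, ∠N ≈ 79.38°
|D| = √(33600² + 46400²) ≈ 57288, ∠D ≈ 54.09°
|H| = 4069.7 / 57288 ≈ 0.071039
Gain = 20 log₁₀(0.071039) ≈ -22.97 dB
∠H = 79.38° − 54.09° = 25.29°

-23.0 dB, 25.3°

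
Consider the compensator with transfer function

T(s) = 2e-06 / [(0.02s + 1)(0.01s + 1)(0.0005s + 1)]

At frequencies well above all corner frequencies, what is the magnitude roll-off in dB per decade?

Each pole contributes −20 dB/decade at high frequency; each zero contributes +20 dB/decade.
Net: 0 zero(s) − 3 pole(s) → -60 dB/decade.

-60 dB/decade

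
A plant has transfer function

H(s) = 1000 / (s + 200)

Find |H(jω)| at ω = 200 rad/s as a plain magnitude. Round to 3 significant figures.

Substitute s = j200:
Numerator: 1000 = 1000 + j0
Denominator: (j200) + 200 = 200 + j200
|N| = √(1000² + 0²) ≈ 1000, ∠N ≈ 0.00°
|D| = √(200² + 200²) ≈ 282.84, ∠D ≈ 45.00°
|H| = 1000 / 282.84 ≈ 3.5356

3.54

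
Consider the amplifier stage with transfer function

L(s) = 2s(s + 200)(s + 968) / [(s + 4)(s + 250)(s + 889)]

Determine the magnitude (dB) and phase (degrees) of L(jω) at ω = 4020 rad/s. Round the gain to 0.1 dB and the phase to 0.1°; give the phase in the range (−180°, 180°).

6.1 dB, -0.3°

At s = jω = j4020:
zero (s+200): 200 + j4020 → |·| = √(200²+4020²) = √16200400 ≈ 4025, ∠ = arctan(4020/200) ≈ 87.15°
zero (s+968): 968 + j4020 → |·| = √(968²+4020²) = √17097424 ≈ 4134.9, ∠ = arctan(4020/968) ≈ 76.46°
zero at origin: s = j4020 → |·| = 4020, ∠ = 90.00°
pole (s+4): 4 + j4020 → |·| = √(4²+4020²) = √16160416 ≈ 4020, ∠ = arctan(4020/4) ≈ 89.94°
pole (s+250): 250 + j4020 → |·| = √(250²+4020²) = √16222900 ≈ 4027.8, ∠ = arctan(4020/250) ≈ 86.44°
pole (s+889): 889 + j4020 → |·| = √(889²+4020²) = √16950721 ≈ 4117.1, ∠ = arctan(4020/889) ≈ 77.53°
|L| = 2 · 6.6905e+10 / 6.6663e+10 ≈ 2.0073
Gain = 20 log₁₀(2.0073) ≈ 6.05 dB
∠L = 253.61° − 253.91° = -0.30°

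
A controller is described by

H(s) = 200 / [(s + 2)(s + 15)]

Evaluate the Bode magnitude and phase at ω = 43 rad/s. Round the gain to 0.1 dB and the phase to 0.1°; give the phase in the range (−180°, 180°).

At s = jω = j43:
pole (s+2): 2 + j43 → |·| = √(2²+43²) = √1853 ≈ 43.046, ∠ = arctan(43/2) ≈ 87.34°
pole (s+15): 15 + j43 → |·| = √(15²+43²) = √2074 ≈ 45.541, ∠ = arctan(43/15) ≈ 70.77°
|H| = 200 / 1960.4 ≈ 0.10202
Gain = 20 log₁₀(0.10202) ≈ -19.83 dB
∠H = 0.00° − 158.11° = -158.11°

-19.8 dB, -158.1°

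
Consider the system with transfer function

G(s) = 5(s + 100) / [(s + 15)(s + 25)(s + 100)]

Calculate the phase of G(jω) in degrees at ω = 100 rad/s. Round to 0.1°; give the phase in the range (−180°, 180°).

At s = jω = j100:
zero (s+100): 100 + j100 → |·| = √(100²+100²) = √20000 ≈ 141.42, ∠ = arctan(100/100) ≈ 45.00°
pole (s+15): 15 + j100 → |·| = √(15²+100²) = √10225 ≈ 101.12, ∠ = arctan(100/15) ≈ 81.47°
pole (s+25): 25 + j100 → |·| = √(25²+100²) = √10625 ≈ 103.08, ∠ = arctan(100/25) ≈ 75.96°
pole (s+100): 100 + j100 → |·| = √(100²+100²) = √20000 ≈ 141.42, ∠ = arctan(100/100) ≈ 45.00°
∠G = 45.00° − 202.43° = -157.43°

-157.4°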